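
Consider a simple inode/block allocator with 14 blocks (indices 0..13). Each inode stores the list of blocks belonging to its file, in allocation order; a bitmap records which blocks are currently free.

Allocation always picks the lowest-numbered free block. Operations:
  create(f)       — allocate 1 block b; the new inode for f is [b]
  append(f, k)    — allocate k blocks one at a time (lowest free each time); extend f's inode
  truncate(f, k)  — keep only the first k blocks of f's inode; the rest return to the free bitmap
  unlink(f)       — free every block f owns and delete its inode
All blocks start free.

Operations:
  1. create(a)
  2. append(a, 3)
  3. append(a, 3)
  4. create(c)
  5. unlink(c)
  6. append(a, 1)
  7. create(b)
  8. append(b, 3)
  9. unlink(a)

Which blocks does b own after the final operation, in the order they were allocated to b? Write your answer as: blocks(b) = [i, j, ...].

create(a): bitmap=F............. | a=[0]
append(a, 3): bitmap=FFFF.......... | a=[0, 1, 2, 3]
append(a, 3): bitmap=FFFFFFF....... | a=[0, 1, 2, 3, 4, 5, 6]
create(c): bitmap=FFFFFFFF...... | a=[0, 1, 2, 3, 4, 5, 6] c=[7]
unlink(c): bitmap=FFFFFFF....... | a=[0, 1, 2, 3, 4, 5, 6]
append(a, 1): bitmap=FFFFFFFF...... | a=[0, 1, 2, 3, 4, 5, 6, 7]
create(b): bitmap=FFFFFFFFF..... | a=[0, 1, 2, 3, 4, 5, 6, 7] b=[8]
append(b, 3): bitmap=FFFFFFFFFFFF.. | a=[0, 1, 2, 3, 4, 5, 6, 7] b=[8, 9, 10, 11]
unlink(a): bitmap=........FFFF.. | b=[8, 9, 10, 11]

blocks(b) = [8, 9, 10, 11]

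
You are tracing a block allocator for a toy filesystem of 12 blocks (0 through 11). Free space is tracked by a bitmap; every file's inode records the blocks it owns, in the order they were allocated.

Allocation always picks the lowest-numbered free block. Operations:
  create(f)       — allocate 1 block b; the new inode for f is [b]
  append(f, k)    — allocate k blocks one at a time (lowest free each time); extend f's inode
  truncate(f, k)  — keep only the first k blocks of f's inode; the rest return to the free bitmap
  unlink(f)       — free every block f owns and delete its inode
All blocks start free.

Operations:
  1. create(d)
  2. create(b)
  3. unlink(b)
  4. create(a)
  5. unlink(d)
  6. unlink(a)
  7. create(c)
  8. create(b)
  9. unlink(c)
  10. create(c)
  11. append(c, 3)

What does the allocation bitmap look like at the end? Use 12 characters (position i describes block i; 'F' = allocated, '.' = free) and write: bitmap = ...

bitmap = FFFFF.......

after create(d) → d:[0]  free=[F...........]
after create(b) → b:[1], d:[0]  free=[FF..........]
after unlink(b) → d:[0]  free=[F...........]
after create(a) → a:[1], d:[0]  free=[FF..........]
after unlink(d) → a:[1]  free=[.F..........]
after unlink(a) →   free=[............]
after create(c) → c:[0]  free=[F...........]
after create(b) → b:[1], c:[0]  free=[FF..........]
after unlink(c) → b:[1]  free=[.F..........]
after create(c) → b:[1], c:[0]  free=[FF..........]
after append(c, 3) → b:[1], c:[0, 2, 3, 4]  free=[FFFFF.......]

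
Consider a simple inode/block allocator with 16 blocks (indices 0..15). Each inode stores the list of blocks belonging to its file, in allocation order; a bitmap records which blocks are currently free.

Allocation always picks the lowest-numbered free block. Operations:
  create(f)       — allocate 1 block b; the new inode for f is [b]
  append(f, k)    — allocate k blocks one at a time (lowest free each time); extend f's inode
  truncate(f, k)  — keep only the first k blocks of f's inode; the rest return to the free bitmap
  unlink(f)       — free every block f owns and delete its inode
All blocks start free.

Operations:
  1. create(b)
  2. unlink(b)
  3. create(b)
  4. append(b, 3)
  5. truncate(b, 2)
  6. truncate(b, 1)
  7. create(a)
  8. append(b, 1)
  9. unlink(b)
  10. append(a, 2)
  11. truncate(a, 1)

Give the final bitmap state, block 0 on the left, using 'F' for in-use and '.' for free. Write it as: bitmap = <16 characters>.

bitmap = .F..............

after create(b) → b:[0]  free=[F...............]
after unlink(b) →   free=[................]
after create(b) → b:[0]  free=[F...............]
after append(b, 3) → b:[0, 1, 2, 3]  free=[FFFF............]
after truncate(b, 2) → b:[0, 1]  free=[FF..............]
after truncate(b, 1) → b:[0]  free=[F...............]
after create(a) → a:[1], b:[0]  free=[FF..............]
after append(b, 1) → a:[1], b:[0, 2]  free=[FFF.............]
after unlink(b) → a:[1]  free=[.F..............]
after append(a, 2) → a:[1, 0, 2]  free=[FFF.............]
after truncate(a, 1) → a:[1]  free=[.F..............]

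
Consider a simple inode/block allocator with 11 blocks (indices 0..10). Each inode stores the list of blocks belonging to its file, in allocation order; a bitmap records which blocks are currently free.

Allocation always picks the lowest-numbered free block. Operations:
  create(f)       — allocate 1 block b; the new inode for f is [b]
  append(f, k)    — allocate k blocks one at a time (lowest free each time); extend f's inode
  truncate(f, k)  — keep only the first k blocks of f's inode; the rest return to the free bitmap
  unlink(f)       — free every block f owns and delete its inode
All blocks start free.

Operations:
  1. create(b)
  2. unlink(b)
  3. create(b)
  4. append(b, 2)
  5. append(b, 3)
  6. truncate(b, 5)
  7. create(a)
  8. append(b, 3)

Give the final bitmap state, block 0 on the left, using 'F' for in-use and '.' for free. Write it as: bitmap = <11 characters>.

[1] create(b) — b=0 (map F..........)
[2] unlink(b) —  (map ...........)
[3] create(b) — b=0 (map F..........)
[4] append(b, 2) — b=0,1,2 (map FFF........)
[5] append(b, 3) — b=0,1,2,3,4,5 (map FFFFFF.....)
[6] truncate(b, 5) — b=0,1,2,3,4 (map FFFFF......)
[7] create(a) — a=5 b=0,1,2,3,4 (map FFFFFF.....)
[8] append(b, 3) — a=5 b=0,1,2,3,4,6,7,8 (map FFFFFFFFF..)

bitmap = FFFFFFFFF..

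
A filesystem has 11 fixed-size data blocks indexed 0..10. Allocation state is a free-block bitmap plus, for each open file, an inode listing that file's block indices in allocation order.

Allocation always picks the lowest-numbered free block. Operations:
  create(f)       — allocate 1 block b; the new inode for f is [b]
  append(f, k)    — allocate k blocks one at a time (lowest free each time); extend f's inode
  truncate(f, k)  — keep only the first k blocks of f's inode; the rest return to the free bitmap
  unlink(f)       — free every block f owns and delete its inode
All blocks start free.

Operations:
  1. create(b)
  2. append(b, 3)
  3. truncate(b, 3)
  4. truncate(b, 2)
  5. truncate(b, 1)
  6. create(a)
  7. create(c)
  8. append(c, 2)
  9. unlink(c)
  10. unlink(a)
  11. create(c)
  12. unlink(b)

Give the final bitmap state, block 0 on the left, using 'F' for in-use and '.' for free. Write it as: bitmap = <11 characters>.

[1] create(b) — b=0 (map F..........)
[2] append(b, 3) — b=0,1,2,3 (map FFFF.......)
[3] truncate(b, 3) — b=0,1,2 (map FFF........)
[4] truncate(b, 2) — b=0,1 (map FF.........)
[5] truncate(b, 1) — b=0 (map F..........)
[6] create(a) — a=1 b=0 (map FF.........)
[7] create(c) — a=1 b=0 c=2 (map FFF........)
[8] append(c, 2) — a=1 b=0 c=2,3,4 (map FFFFF......)
[9] unlink(c) — a=1 b=0 (map FF.........)
[10] unlink(a) — b=0 (map F..........)
[11] create(c) — b=0 c=1 (map FF.........)
[12] unlink(b) — c=1 (map .F.........)

bitmap = .F.........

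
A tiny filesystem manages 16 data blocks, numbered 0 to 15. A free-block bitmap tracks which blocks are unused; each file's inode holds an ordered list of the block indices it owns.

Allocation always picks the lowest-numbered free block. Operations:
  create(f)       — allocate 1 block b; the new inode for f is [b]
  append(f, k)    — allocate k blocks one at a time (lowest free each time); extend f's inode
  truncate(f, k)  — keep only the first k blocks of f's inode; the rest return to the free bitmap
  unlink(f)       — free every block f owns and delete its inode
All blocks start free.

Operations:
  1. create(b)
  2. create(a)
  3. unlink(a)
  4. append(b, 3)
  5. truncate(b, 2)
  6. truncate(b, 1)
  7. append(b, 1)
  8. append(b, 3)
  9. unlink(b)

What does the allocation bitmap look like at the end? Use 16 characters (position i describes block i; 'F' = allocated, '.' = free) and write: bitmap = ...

create(b): bitmap=F............... | b=[0]
create(a): bitmap=FF.............. | a=[1] b=[0]
unlink(a): bitmap=F............... | b=[0]
append(b, 3): bitmap=FFFF............ | b=[0, 1, 2, 3]
truncate(b, 2): bitmap=FF.............. | b=[0, 1]
truncate(b, 1): bitmap=F............... | b=[0]
append(b, 1): bitmap=FF.............. | b=[0, 1]
append(b, 3): bitmap=FFFFF........... | b=[0, 1, 2, 3, 4]
unlink(b): bitmap=................ | 

bitmap = ................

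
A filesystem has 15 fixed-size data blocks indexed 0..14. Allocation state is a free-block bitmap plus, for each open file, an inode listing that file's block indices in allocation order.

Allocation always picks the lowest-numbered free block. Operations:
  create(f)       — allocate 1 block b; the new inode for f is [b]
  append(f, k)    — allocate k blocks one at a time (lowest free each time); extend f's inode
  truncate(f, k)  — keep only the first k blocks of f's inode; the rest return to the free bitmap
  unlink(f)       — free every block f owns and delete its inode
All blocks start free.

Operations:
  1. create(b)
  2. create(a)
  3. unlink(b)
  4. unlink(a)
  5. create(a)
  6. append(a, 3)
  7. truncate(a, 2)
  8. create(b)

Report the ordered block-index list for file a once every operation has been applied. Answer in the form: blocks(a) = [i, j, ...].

  1. create(b)  ⇒  F..............  {b→[0]}
  2. create(a)  ⇒  FF.............  {a→[1]; b→[0]}
  3. unlink(b)  ⇒  .F.............  {a→[1]}
  4. unlink(a)  ⇒  ...............  {}
  5. create(a)  ⇒  F..............  {a→[0]}
  6. append(a, 3)  ⇒  FFFF...........  {a→[0, 1, 2, 3]}
  7. truncate(a, 2)  ⇒  FF.............  {a→[0, 1]}
  8. create(b)  ⇒  FFF............  {a→[0, 1]; b→[2]}

blocks(a) = [0, 1]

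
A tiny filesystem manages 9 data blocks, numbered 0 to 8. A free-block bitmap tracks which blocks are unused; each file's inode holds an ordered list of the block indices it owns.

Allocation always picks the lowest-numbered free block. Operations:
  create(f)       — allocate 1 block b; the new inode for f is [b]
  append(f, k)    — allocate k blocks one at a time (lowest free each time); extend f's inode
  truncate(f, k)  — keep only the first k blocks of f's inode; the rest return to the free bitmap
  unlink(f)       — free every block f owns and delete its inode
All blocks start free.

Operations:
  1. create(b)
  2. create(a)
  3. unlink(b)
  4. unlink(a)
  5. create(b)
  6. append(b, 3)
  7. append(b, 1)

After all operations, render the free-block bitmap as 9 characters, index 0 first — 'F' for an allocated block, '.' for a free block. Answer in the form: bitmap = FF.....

after create(b) → b:[0]  free=[F........]
after create(a) → a:[1], b:[0]  free=[FF.......]
after unlink(b) → a:[1]  free=[.F.......]
after unlink(a) →   free=[.........]
after create(b) → b:[0]  free=[F........]
after append(b, 3) → b:[0, 1, 2, 3]  free=[FFFF.....]
after append(b, 1) → b:[0, 1, 2, 3, 4]  free=[FFFFF....]

bitmap = FFFFF....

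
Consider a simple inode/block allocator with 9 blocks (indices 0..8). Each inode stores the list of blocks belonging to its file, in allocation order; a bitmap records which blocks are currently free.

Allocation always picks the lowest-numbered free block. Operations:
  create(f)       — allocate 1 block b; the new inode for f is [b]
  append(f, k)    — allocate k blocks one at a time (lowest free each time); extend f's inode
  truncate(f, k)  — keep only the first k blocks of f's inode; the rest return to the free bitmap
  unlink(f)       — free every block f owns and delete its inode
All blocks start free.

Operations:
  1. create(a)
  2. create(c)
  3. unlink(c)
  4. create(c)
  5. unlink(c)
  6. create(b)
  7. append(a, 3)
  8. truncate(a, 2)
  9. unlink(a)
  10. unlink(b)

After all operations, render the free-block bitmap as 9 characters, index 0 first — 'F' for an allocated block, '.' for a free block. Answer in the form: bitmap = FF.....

after create(a) → a:[0]  free=[F........]
after create(c) → a:[0], c:[1]  free=[FF.......]
after unlink(c) → a:[0]  free=[F........]
after create(c) → a:[0], c:[1]  free=[FF.......]
after unlink(c) → a:[0]  free=[F........]
after create(b) → a:[0], b:[1]  free=[FF.......]
after append(a, 3) → a:[0, 2, 3, 4], b:[1]  free=[FFFFF....]
after truncate(a, 2) → a:[0, 2], b:[1]  free=[FFF......]
after unlink(a) → b:[1]  free=[.F.......]
after unlink(b) →   free=[.........]

bitmap = .........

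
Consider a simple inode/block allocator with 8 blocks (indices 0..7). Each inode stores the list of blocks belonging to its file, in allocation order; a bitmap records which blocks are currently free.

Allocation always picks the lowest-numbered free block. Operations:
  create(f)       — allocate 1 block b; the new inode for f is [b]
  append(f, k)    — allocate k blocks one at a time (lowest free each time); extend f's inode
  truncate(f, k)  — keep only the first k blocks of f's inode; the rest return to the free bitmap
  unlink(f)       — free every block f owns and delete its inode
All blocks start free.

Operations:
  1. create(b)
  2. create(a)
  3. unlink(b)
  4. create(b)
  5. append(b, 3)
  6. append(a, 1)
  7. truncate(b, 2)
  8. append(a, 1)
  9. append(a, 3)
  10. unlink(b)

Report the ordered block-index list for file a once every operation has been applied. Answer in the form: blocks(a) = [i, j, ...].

blocks(a) = [1, 5, 3, 4, 6, 7]

[1] create(b) — b=0 (map F.......)
[2] create(a) — a=1 b=0 (map FF......)
[3] unlink(b) — a=1 (map .F......)
[4] create(b) — a=1 b=0 (map FF......)
[5] append(b, 3) — a=1 b=0,2,3,4 (map FFFFF...)
[6] append(a, 1) — a=1,5 b=0,2,3,4 (map FFFFFF..)
[7] truncate(b, 2) — a=1,5 b=0,2 (map FFF..F..)
[8] append(a, 1) — a=1,5,3 b=0,2 (map FFFF.F..)
[9] append(a, 3) — a=1,5,3,4,6,7 b=0,2 (map FFFFFFFF)
[10] unlink(b) — a=1,5,3,4,6,7 (map .F.FFFFF)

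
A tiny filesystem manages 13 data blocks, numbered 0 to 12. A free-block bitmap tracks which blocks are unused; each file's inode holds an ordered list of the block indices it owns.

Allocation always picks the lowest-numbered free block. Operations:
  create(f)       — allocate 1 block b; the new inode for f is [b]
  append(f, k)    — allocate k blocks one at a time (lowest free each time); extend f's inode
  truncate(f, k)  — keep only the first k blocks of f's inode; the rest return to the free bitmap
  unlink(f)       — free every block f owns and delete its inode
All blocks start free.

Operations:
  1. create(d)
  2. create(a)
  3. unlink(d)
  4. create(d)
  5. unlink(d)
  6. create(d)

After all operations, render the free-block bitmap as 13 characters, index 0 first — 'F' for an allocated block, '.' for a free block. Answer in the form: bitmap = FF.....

bitmap = FF...........

  1. create(d)  ⇒  F............  {d→[0]}
  2. create(a)  ⇒  FF...........  {a→[1]; d→[0]}
  3. unlink(d)  ⇒  .F...........  {a→[1]}
  4. create(d)  ⇒  FF...........  {a→[1]; d→[0]}
  5. unlink(d)  ⇒  .F...........  {a→[1]}
  6. create(d)  ⇒  FF...........  {a→[1]; d→[0]}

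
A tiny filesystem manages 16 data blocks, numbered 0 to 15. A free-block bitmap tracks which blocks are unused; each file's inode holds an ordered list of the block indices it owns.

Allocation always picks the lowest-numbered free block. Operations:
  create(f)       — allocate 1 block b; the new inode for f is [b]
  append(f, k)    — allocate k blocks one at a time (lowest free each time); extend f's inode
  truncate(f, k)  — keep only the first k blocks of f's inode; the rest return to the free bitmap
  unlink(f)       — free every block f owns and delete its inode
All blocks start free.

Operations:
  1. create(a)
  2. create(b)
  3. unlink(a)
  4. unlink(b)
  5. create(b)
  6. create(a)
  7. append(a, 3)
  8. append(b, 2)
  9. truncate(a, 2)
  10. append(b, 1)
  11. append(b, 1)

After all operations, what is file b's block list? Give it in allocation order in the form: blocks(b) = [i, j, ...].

create(a): bitmap=F............... | a=[0]
create(b): bitmap=FF.............. | a=[0] b=[1]
unlink(a): bitmap=.F.............. | b=[1]
unlink(b): bitmap=................ | 
create(b): bitmap=F............... | b=[0]
create(a): bitmap=FF.............. | a=[1] b=[0]
append(a, 3): bitmap=FFFFF........... | a=[1, 2, 3, 4] b=[0]
append(b, 2): bitmap=FFFFFFF......... | a=[1, 2, 3, 4] b=[0, 5, 6]
truncate(a, 2): bitmap=FFF..FF......... | a=[1, 2] b=[0, 5, 6]
append(b, 1): bitmap=FFFF.FF......... | a=[1, 2] b=[0, 5, 6, 3]
append(b, 1): bitmap=FFFFFFF......... | a=[1, 2] b=[0, 5, 6, 3, 4]

blocks(b) = [0, 5, 6, 3, 4]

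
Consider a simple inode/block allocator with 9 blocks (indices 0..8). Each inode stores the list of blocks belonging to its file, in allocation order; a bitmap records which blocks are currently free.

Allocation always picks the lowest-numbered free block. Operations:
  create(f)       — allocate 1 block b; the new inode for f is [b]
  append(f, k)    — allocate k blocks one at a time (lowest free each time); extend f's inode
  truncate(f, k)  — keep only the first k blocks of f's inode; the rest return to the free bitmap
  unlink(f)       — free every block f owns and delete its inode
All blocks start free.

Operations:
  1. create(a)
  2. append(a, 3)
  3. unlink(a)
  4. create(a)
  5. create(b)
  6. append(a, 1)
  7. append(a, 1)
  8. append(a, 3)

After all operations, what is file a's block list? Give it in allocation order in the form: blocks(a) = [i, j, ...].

blocks(a) = [0, 2, 3, 4, 5, 6]

  1. create(a)  ⇒  F........  {a→[0]}
  2. append(a, 3)  ⇒  FFFF.....  {a→[0, 1, 2, 3]}
  3. unlink(a)  ⇒  .........  {}
  4. create(a)  ⇒  F........  {a→[0]}
  5. create(b)  ⇒  FF.......  {a→[0]; b→[1]}
  6. append(a, 1)  ⇒  FFF......  {a→[0, 2]; b→[1]}
  7. append(a, 1)  ⇒  FFFF.....  {a→[0, 2, 3]; b→[1]}
  8. append(a, 3)  ⇒  FFFFFFF..  {a→[0, 2, 3, 4, 5, 6]; b→[1]}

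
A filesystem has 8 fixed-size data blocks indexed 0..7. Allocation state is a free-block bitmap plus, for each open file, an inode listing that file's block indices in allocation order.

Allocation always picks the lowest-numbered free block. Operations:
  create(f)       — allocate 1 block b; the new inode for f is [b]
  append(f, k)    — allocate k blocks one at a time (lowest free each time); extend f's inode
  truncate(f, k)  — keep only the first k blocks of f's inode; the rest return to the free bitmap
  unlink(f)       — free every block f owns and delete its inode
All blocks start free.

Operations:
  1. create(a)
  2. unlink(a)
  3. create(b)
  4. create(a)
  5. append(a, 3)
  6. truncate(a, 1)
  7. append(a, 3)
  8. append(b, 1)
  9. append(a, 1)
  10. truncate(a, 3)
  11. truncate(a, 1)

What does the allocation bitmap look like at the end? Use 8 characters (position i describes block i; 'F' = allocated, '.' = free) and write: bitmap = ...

after create(a) → a:[0]  free=[F.......]
after unlink(a) →   free=[........]
after create(b) → b:[0]  free=[F.......]
after create(a) → a:[1], b:[0]  free=[FF......]
after append(a, 3) → a:[1, 2, 3, 4], b:[0]  free=[FFFFF...]
after truncate(a, 1) → a:[1], b:[0]  free=[FF......]
after append(a, 3) → a:[1, 2, 3, 4], b:[0]  free=[FFFFF...]
after append(b, 1) → a:[1, 2, 3, 4], b:[0, 5]  free=[FFFFFF..]
after append(a, 1) → a:[1, 2, 3, 4, 6], b:[0, 5]  free=[FFFFFFF.]
after truncate(a, 3) → a:[1, 2, 3], b:[0, 5]  free=[FFFF.F..]
after truncate(a, 1) → a:[1], b:[0, 5]  free=[FF...F..]

bitmap = FF...F..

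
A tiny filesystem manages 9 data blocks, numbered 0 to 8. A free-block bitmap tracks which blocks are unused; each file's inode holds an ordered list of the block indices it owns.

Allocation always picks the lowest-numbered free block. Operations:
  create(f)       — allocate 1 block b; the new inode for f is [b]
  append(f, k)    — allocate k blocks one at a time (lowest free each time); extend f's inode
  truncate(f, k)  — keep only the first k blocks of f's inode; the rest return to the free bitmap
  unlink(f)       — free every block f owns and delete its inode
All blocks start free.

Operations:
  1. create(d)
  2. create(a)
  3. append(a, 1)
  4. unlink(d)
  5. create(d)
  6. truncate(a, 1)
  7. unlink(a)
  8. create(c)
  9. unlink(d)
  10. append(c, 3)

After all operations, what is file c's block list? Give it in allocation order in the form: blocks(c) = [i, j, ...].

create(d): bitmap=F........ | d=[0]
create(a): bitmap=FF....... | a=[1] d=[0]
append(a, 1): bitmap=FFF...... | a=[1, 2] d=[0]
unlink(d): bitmap=.FF...... | a=[1, 2]
create(d): bitmap=FFF...... | a=[1, 2] d=[0]
truncate(a, 1): bitmap=FF....... | a=[1] d=[0]
unlink(a): bitmap=F........ | d=[0]
create(c): bitmap=FF....... | c=[1] d=[0]
unlink(d): bitmap=.F....... | c=[1]
append(c, 3): bitmap=FFFF..... | c=[1, 0, 2, 3]

blocks(c) = [1, 0, 2, 3]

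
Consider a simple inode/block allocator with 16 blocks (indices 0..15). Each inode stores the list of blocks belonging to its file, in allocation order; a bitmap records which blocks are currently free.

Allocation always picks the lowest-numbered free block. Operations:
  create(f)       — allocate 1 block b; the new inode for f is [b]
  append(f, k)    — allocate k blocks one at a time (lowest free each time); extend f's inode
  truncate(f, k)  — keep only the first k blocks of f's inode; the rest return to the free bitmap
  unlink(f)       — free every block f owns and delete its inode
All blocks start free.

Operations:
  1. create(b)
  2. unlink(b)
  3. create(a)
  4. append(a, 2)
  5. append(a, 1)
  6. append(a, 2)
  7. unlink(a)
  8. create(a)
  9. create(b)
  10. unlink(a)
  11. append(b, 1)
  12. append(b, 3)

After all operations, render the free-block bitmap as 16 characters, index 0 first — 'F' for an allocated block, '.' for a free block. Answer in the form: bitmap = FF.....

after create(b) → b:[0]  free=[F...............]
after unlink(b) →   free=[................]
after create(a) → a:[0]  free=[F...............]
after append(a, 2) → a:[0, 1, 2]  free=[FFF.............]
after append(a, 1) → a:[0, 1, 2, 3]  free=[FFFF............]
after append(a, 2) → a:[0, 1, 2, 3, 4, 5]  free=[FFFFFF..........]
after unlink(a) →   free=[................]
after create(a) → a:[0]  free=[F...............]
after create(b) → a:[0], b:[1]  free=[FF..............]
after unlink(a) → b:[1]  free=[.F..............]
after append(b, 1) → b:[1, 0]  free=[FF..............]
after append(b, 3) → b:[1, 0, 2, 3, 4]  free=[FFFFF...........]

bitmap = FFFFF...........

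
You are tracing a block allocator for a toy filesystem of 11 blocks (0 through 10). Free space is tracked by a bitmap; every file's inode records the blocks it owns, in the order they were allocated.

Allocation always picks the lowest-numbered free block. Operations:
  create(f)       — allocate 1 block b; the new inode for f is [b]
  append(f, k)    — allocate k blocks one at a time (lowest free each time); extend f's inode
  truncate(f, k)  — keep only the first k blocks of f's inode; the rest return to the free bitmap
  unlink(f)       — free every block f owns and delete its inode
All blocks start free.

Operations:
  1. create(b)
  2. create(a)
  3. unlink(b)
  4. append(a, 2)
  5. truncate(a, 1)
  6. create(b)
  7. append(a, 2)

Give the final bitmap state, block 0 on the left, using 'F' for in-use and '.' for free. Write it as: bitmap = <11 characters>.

bitmap = FFFF.......

after create(b) → b:[0]  free=[F..........]
after create(a) → a:[1], b:[0]  free=[FF.........]
after unlink(b) → a:[1]  free=[.F.........]
after append(a, 2) → a:[1, 0, 2]  free=[FFF........]
after truncate(a, 1) → a:[1]  free=[.F.........]
after create(b) → a:[1], b:[0]  free=[FF.........]
after append(a, 2) → a:[1, 2, 3], b:[0]  free=[FFFF.......]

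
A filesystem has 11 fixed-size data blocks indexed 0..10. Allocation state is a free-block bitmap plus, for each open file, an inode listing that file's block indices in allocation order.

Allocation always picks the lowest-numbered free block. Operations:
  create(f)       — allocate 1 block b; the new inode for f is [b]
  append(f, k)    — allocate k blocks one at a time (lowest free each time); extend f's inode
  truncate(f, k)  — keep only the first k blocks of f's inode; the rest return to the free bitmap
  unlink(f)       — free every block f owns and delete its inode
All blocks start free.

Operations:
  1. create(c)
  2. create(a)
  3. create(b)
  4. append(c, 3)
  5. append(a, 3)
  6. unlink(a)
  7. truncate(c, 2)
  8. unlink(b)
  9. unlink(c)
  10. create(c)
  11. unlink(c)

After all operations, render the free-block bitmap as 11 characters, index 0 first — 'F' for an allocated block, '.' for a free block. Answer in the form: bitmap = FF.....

bitmap = ...........

[1] create(c) — c=0 (map F..........)
[2] create(a) — a=1 c=0 (map FF.........)
[3] create(b) — a=1 b=2 c=0 (map FFF........)
[4] append(c, 3) — a=1 b=2 c=0,3,4,5 (map FFFFFF.....)
[5] append(a, 3) — a=1,6,7,8 b=2 c=0,3,4,5 (map FFFFFFFFF..)
[6] unlink(a) — b=2 c=0,3,4,5 (map F.FFFF.....)
[7] truncate(c, 2) — b=2 c=0,3 (map F.FF.......)
[8] unlink(b) — c=0,3 (map F..F.......)
[9] unlink(c) —  (map ...........)
[10] create(c) — c=0 (map F..........)
[11] unlink(c) —  (map ...........)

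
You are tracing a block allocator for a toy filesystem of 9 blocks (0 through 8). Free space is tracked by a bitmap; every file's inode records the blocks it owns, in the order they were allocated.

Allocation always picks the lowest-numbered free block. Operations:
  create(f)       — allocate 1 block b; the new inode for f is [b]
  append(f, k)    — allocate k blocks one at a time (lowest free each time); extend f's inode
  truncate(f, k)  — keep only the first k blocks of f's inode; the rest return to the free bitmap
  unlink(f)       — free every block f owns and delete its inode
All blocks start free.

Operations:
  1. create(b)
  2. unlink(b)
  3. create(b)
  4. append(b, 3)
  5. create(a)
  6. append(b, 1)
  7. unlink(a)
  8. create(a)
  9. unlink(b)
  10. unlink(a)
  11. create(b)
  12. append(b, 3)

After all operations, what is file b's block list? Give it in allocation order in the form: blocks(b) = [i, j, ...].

blocks(b) = [0, 1, 2, 3]

  1. create(b)  ⇒  F........  {b→[0]}
  2. unlink(b)  ⇒  .........  {}
  3. create(b)  ⇒  F........  {b→[0]}
  4. append(b, 3)  ⇒  FFFF.....  {b→[0, 1, 2, 3]}
  5. create(a)  ⇒  FFFFF....  {a→[4]; b→[0, 1, 2, 3]}
  6. append(b, 1)  ⇒  FFFFFF...  {a→[4]; b→[0, 1, 2, 3, 5]}
  7. unlink(a)  ⇒  FFFF.F...  {b→[0, 1, 2, 3, 5]}
  8. create(a)  ⇒  FFFFFF...  {a→[4]; b→[0, 1, 2, 3, 5]}
  9. unlink(b)  ⇒  ....F....  {a→[4]}
  10. unlink(a)  ⇒  .........  {}
  11. create(b)  ⇒  F........  {b→[0]}
  12. append(b, 3)  ⇒  FFFF.....  {b→[0, 1, 2, 3]}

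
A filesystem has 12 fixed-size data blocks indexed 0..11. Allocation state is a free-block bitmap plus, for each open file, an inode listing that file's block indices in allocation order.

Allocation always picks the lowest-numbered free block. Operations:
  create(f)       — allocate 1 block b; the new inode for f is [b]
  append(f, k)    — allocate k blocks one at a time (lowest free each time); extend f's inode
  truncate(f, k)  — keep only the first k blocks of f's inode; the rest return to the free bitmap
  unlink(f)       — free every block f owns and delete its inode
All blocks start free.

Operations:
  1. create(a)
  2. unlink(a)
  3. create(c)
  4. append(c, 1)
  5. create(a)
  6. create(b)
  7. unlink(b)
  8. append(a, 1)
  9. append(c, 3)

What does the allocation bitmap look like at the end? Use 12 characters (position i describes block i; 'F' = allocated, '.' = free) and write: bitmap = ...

bitmap = FFFFFFF.....

[1] create(a) — a=0 (map F...........)
[2] unlink(a) —  (map ............)
[3] create(c) — c=0 (map F...........)
[4] append(c, 1) — c=0,1 (map FF..........)
[5] create(a) — a=2 c=0,1 (map FFF.........)
[6] create(b) — a=2 b=3 c=0,1 (map FFFF........)
[7] unlink(b) — a=2 c=0,1 (map FFF.........)
[8] append(a, 1) — a=2,3 c=0,1 (map FFFF........)
[9] append(c, 3) — a=2,3 c=0,1,4,5,6 (map FFFFFFF.....)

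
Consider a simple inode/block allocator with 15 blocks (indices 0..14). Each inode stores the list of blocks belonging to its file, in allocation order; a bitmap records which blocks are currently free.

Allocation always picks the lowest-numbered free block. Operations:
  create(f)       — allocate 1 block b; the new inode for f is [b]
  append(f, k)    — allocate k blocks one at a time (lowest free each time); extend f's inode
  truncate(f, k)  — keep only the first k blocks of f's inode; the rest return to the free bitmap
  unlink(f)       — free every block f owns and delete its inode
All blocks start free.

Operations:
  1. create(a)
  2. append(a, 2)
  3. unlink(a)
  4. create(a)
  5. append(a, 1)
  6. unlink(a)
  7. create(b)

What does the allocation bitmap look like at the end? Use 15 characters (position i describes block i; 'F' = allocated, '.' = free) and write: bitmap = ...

bitmap = F..............

create(a): bitmap=F.............. | a=[0]
append(a, 2): bitmap=FFF............ | a=[0, 1, 2]
unlink(a): bitmap=............... | 
create(a): bitmap=F.............. | a=[0]
append(a, 1): bitmap=FF............. | a=[0, 1]
unlink(a): bitmap=............... | 
create(b): bitmap=F.............. | b=[0]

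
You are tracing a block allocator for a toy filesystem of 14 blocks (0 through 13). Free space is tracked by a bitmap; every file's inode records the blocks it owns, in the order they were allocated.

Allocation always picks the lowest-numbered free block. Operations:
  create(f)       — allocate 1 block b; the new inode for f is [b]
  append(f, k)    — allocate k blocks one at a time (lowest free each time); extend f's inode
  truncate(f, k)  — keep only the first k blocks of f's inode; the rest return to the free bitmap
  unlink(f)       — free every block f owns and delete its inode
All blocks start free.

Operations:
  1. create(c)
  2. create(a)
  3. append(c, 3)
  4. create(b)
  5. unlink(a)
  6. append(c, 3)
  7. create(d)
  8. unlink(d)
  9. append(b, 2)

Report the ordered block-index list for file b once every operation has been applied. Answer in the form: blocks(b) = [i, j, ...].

blocks(b) = [5, 8, 9]

create(c): bitmap=F............. | c=[0]
create(a): bitmap=FF............ | a=[1] c=[0]
append(c, 3): bitmap=FFFFF......... | a=[1] c=[0, 2, 3, 4]
create(b): bitmap=FFFFFF........ | a=[1] b=[5] c=[0, 2, 3, 4]
unlink(a): bitmap=F.FFFF........ | b=[5] c=[0, 2, 3, 4]
append(c, 3): bitmap=FFFFFFFF...... | b=[5] c=[0, 2, 3, 4, 1, 6, 7]
create(d): bitmap=FFFFFFFFF..... | b=[5] c=[0, 2, 3, 4, 1, 6, 7] d=[8]
unlink(d): bitmap=FFFFFFFF...... | b=[5] c=[0, 2, 3, 4, 1, 6, 7]
append(b, 2): bitmap=FFFFFFFFFF.... | b=[5, 8, 9] c=[0, 2, 3, 4, 1, 6, 7]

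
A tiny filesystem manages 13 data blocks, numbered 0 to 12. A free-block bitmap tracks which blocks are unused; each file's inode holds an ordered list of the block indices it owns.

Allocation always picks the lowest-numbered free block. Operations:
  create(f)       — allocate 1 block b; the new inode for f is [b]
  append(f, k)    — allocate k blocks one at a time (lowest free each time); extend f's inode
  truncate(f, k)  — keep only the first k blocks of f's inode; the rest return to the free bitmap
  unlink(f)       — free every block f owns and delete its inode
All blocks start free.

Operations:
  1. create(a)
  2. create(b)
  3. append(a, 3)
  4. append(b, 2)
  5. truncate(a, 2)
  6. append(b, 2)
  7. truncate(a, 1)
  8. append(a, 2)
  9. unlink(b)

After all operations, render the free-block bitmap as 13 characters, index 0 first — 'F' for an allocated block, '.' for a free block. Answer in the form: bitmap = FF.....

bitmap = F.F....F.....

[1] create(a) — a=0 (map F............)
[2] create(b) — a=0 b=1 (map FF...........)
[3] append(a, 3) — a=0,2,3,4 b=1 (map FFFFF........)
[4] append(b, 2) — a=0,2,3,4 b=1,5,6 (map FFFFFFF......)
[5] truncate(a, 2) — a=0,2 b=1,5,6 (map FFF..FF......)
[6] append(b, 2) — a=0,2 b=1,5,6,3,4 (map FFFFFFF......)
[7] truncate(a, 1) — a=0 b=1,5,6,3,4 (map FF.FFFF......)
[8] append(a, 2) — a=0,2,7 b=1,5,6,3,4 (map FFFFFFFF.....)
[9] unlink(b) — a=0,2,7 (map F.F....F.....)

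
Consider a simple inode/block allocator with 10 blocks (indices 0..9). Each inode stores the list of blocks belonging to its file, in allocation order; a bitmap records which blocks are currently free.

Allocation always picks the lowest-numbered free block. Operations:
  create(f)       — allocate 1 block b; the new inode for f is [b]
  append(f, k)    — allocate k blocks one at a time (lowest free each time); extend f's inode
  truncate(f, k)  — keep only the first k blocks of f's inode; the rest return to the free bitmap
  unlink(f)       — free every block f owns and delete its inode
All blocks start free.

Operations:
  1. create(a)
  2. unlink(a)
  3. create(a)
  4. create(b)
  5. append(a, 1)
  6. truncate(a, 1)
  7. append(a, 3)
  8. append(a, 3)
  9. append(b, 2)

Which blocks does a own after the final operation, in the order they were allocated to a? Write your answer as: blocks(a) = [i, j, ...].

create(a): bitmap=F......... | a=[0]
unlink(a): bitmap=.......... | 
create(a): bitmap=F......... | a=[0]
create(b): bitmap=FF........ | a=[0] b=[1]
append(a, 1): bitmap=FFF....... | a=[0, 2] b=[1]
truncate(a, 1): bitmap=FF........ | a=[0] b=[1]
append(a, 3): bitmap=FFFFF..... | a=[0, 2, 3, 4] b=[1]
append(a, 3): bitmap=FFFFFFFF.. | a=[0, 2, 3, 4, 5, 6, 7] b=[1]
append(b, 2): bitmap=FFFFFFFFFF | a=[0, 2, 3, 4, 5, 6, 7] b=[1, 8, 9]

blocks(a) = [0, 2, 3, 4, 5, 6, 7]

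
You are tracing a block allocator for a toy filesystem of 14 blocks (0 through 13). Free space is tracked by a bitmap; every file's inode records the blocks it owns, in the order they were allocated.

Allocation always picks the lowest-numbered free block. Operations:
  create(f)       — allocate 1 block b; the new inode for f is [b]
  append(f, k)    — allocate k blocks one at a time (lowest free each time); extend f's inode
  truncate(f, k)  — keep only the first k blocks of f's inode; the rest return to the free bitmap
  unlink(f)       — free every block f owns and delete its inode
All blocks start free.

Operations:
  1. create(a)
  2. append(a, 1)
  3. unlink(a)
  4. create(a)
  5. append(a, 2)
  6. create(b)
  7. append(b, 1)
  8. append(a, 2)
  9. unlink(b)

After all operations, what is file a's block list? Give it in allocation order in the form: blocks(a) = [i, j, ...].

blocks(a) = [0, 1, 2, 5, 6]

after create(a) → a:[0]  free=[F.............]
after append(a, 1) → a:[0, 1]  free=[FF............]
after unlink(a) →   free=[..............]
after create(a) → a:[0]  free=[F.............]
after append(a, 2) → a:[0, 1, 2]  free=[FFF...........]
after create(b) → a:[0, 1, 2], b:[3]  free=[FFFF..........]
after append(b, 1) → a:[0, 1, 2], b:[3, 4]  free=[FFFFF.........]
after append(a, 2) → a:[0, 1, 2, 5, 6], b:[3, 4]  free=[FFFFFFF.......]
after unlink(b) → a:[0, 1, 2, 5, 6]  free=[FFF..FF.......]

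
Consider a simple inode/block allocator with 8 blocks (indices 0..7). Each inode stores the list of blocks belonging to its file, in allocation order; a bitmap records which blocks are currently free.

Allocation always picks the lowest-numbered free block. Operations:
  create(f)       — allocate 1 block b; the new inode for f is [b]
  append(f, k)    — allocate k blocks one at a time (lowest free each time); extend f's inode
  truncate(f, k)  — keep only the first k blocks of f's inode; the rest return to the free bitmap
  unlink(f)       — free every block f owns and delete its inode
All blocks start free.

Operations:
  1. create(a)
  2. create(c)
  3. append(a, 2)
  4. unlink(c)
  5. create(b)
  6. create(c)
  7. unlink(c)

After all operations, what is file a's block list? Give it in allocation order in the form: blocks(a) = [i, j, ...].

after create(a) → a:[0]  free=[F.......]
after create(c) → a:[0], c:[1]  free=[FF......]
after append(a, 2) → a:[0, 2, 3], c:[1]  free=[FFFF....]
after unlink(c) → a:[0, 2, 3]  free=[F.FF....]
after create(b) → a:[0, 2, 3], b:[1]  free=[FFFF....]
after create(c) → a:[0, 2, 3], b:[1], c:[4]  free=[FFFFF...]
after unlink(c) → a:[0, 2, 3], b:[1]  free=[FFFF....]

blocks(a) = [0, 2, 3]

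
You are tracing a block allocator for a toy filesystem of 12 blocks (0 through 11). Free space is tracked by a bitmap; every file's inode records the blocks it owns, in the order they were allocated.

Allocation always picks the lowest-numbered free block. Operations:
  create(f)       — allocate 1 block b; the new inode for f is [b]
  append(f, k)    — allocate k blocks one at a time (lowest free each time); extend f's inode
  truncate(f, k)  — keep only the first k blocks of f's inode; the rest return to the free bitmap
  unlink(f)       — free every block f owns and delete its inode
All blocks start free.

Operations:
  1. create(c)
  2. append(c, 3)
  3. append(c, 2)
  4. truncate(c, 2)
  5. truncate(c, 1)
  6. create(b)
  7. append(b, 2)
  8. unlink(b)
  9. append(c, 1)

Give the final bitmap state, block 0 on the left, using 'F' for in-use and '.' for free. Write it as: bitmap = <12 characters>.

[1] create(c) — c=0 (map F...........)
[2] append(c, 3) — c=0,1,2,3 (map FFFF........)
[3] append(c, 2) — c=0,1,2,3,4,5 (map FFFFFF......)
[4] truncate(c, 2) — c=0,1 (map FF..........)
[5] truncate(c, 1) — c=0 (map F...........)
[6] create(b) — b=1 c=0 (map FF..........)
[7] append(b, 2) — b=1,2,3 c=0 (map FFFF........)
[8] unlink(b) — c=0 (map F...........)
[9] append(c, 1) — c=0,1 (map FF..........)

bitmap = FF..........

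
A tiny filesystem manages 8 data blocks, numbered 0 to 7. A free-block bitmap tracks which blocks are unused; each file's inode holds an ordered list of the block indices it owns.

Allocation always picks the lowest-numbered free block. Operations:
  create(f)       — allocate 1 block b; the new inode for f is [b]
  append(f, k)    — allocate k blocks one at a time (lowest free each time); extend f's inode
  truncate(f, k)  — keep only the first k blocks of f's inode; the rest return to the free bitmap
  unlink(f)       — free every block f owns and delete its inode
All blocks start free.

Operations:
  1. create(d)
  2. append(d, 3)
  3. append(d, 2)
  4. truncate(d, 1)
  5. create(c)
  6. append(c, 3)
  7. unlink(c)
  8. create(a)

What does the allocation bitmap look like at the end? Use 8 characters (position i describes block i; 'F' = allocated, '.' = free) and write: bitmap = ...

create(d): bitmap=F....... | d=[0]
append(d, 3): bitmap=FFFF.... | d=[0, 1, 2, 3]
append(d, 2): bitmap=FFFFFF.. | d=[0, 1, 2, 3, 4, 5]
truncate(d, 1): bitmap=F....... | d=[0]
create(c): bitmap=FF...... | c=[1] d=[0]
append(c, 3): bitmap=FFFFF... | c=[1, 2, 3, 4] d=[0]
unlink(c): bitmap=F....... | d=[0]
create(a): bitmap=FF...... | a=[1] d=[0]

bitmap = FF......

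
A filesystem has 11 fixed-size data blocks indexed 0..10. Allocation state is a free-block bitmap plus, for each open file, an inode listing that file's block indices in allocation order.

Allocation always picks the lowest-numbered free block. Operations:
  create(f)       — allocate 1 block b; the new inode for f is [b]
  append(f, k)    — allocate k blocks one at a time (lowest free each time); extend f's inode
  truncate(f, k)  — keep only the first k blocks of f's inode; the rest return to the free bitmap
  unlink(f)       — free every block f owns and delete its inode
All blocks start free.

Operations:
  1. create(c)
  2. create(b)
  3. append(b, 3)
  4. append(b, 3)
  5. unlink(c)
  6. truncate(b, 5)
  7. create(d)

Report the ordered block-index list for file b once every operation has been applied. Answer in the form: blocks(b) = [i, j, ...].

[1] create(c) — c=0 (map F..........)
[2] create(b) — b=1 c=0 (map FF.........)
[3] append(b, 3) — b=1,2,3,4 c=0 (map FFFFF......)
[4] append(b, 3) — b=1,2,3,4,5,6,7 c=0 (map FFFFFFFF...)
[5] unlink(c) — b=1,2,3,4,5,6,7 (map .FFFFFFF...)
[6] truncate(b, 5) — b=1,2,3,4,5 (map .FFFFF.....)
[7] create(d) — b=1,2,3,4,5 d=0 (map FFFFFF.....)

blocks(b) = [1, 2, 3, 4, 5]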